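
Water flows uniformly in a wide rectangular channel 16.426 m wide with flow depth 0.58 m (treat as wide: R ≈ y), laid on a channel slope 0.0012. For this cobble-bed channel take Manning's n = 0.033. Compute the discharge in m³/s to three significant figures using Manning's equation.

A = b·y = 16.426 × 0.58 = 9.527 m²
Wide channel: R ≈ y = 0.58 m
Q = (1/n)·A·R^(2/3)·S^(1/2) = (1/0.033) × 9.527 × 0.5800^(2/3) × 0.0012^(1/2) = 6.955 m³/s

6.96 m³/s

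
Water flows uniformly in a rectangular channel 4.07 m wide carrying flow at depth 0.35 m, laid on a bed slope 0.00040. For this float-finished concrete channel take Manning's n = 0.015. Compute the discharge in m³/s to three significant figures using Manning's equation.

A = b·y = 4.07 × 0.35 = 1.425 m²
P = b + 2y = 4.07 + 2×0.35 = 4.770 m
R = A/P = 1.425/4.770 = 0.2986 m
Q = (1/n)·A·R^(2/3)·S^(1/2) = (1/0.015) × 1.425 × 0.2986^(2/3) × 0.00040^(1/2) = 0.8486 m³/s

0.849 m³/s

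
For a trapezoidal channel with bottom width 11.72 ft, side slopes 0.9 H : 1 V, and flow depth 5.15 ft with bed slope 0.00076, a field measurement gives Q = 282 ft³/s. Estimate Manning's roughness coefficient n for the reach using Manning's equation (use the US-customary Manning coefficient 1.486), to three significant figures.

A = (b + z·y)·y = (11.72 + 0.9×5.15)×5.15 = 84.23 ft²
P = b + 2y√(1+z²) = 11.72 + 2×5.15×√(1+0.9²) = 25.58 ft
R = A/P = 84.23/25.58 = 3.293 ft
n = (1.486/Q)·A·R^(2/3)·S^(1/2) = (1.486/282) × 84.23 × 2.213 × 0.02757 = 0.02708

0.0271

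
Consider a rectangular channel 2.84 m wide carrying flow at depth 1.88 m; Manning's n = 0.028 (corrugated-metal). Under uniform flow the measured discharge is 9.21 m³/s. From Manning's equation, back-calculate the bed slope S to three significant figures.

0.00309

A = b·y = 2.84 × 1.88 = 5.339 m²
P = b + 2y = 2.84 + 2×1.88 = 6.600 m
R = A/P = 5.339/6.600 = 0.8090 m
S = (Q·n / (1·A·R^(2/3)))² = (9.21×0.028 / (1×5.339×0.8682))² = 0.003095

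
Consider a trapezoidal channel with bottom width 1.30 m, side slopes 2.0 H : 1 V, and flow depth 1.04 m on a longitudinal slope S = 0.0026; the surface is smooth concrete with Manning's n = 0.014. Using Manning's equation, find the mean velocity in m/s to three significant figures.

2.56 m/s

A = (b + z·y)·y = (1.30 + 2.0×1.04)×1.04 = 3.515 m²
P = b + 2y√(1+z²) = 1.30 + 2×1.04×√(1+2.0²) = 5.951 m
R = A/P = 3.515/5.951 = 0.5907 m
Q = (1/n)·A·R^(2/3)·S^(1/2) = (1/0.014) × 3.515 × 0.5907^(2/3) × 0.0026^(1/2) = 9.013 m³/s
V = Q/A = 9.013/3.515 = 2.564 m/s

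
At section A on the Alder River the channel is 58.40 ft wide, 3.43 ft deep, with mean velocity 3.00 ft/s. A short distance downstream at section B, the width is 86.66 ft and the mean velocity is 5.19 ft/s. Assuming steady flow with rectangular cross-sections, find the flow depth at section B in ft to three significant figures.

1.34 ft

Q = A₁V₁ = (58.40×3.43) × 3.00 = 600.9 ft³/s
d₂ = Q/(b₂ V₂) = 600.9/(86.66×5.19) = 1.336 ft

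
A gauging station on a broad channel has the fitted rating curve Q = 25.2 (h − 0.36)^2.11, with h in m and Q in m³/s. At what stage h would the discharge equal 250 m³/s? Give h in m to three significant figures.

h − h₀ = (Q/C)^(1/b) = (250/25.2)^(1/2.11) = 2.967 m
h = 0.36 + 2.967 = 3.327 m

3.33 m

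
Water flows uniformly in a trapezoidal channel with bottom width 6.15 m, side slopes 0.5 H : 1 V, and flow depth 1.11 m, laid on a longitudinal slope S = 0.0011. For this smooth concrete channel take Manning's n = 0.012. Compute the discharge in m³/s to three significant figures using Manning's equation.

18.6 m³/s

A = (b + z·y)·y = (6.15 + 0.5×1.11)×1.11 = 7.443 m²
P = b + 2y√(1+z²) = 6.15 + 2×1.11×√(1+0.5²) = 8.632 m
R = A/P = 7.443/8.632 = 0.8622 m
Q = (1/n)·A·R^(2/3)·S^(1/2) = (1/0.012) × 7.443 × 0.8622^(2/3) × 0.0011^(1/2) = 18.63 m³/s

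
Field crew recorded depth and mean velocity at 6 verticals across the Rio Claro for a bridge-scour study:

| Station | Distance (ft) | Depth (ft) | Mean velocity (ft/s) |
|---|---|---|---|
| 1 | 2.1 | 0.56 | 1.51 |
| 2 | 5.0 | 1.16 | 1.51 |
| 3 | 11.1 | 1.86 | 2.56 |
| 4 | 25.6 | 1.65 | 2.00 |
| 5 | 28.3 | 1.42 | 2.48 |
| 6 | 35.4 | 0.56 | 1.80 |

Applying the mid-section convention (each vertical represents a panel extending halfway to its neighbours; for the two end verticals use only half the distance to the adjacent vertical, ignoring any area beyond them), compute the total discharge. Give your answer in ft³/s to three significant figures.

w_1 = (5.0 − 2.1)/2 = 1.45 ft; q_1 = 1.51 × 0.56 × 1.45 = 1.226 ft³/s
w_2 = (11.1 − 2.1)/2 = 4.5 ft; q_2 = 1.51 × 1.16 × 4.5 = 7.882 ft³/s
w_3 = (25.6 − 5.0)/2 = 10.3 ft; q_3 = 2.56 × 1.86 × 10.3 = 49.04 ft³/s
w_4 = (28.3 − 11.1)/2 = 8.6 ft; q_4 = 2.00 × 1.65 × 8.6 = 28.38 ft³/s
w_5 = (35.4 − 25.6)/2 = 4.9 ft; q_5 = 2.48 × 1.42 × 4.9 = 17.26 ft³/s
w_6 = (35.4 − 28.3)/2 = 3.55 ft; q_6 = 1.80 × 0.56 × 3.55 = 3.578 ft³/s
Q = Σ qᵢ = 107.4 ft³/s

107 ft³/s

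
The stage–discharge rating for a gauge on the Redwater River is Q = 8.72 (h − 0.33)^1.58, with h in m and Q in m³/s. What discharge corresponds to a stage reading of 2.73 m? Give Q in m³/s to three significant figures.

Q = 8.72 × (2.73 − 0.33)^1.58 = 8.72 × 2.4^1.58 = 34.77 m³/s

34.8 m³/s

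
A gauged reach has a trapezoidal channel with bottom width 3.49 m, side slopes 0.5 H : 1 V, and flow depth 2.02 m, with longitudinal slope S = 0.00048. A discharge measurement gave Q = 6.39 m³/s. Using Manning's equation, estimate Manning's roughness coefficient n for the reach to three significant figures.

0.0339

A = (b + z·y)·y = (3.49 + 0.5×2.02)×2.02 = 9.090 m²
P = b + 2y√(1+z²) = 3.49 + 2×2.02×√(1+0.5²) = 8.007 m
R = A/P = 9.090/8.007 = 1.135 m
n = (1/Q)·A·R^(2/3)·S^(1/2) = (1/6.39) × 9.090 × 1.088 × 0.02191 = 0.03392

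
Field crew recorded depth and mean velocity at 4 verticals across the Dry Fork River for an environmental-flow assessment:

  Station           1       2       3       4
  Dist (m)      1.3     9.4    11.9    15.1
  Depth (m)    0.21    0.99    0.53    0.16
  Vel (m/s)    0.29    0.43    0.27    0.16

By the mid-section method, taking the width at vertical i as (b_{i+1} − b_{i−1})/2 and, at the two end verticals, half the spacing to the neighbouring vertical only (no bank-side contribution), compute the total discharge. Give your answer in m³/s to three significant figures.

w_1 = (9.4 − 1.3)/2 = 4.05 m; q_1 = 0.29 × 0.21 × 4.05 = 0.2466 m³/s
w_2 = (11.9 − 1.3)/2 = 5.3 m; q_2 = 0.43 × 0.99 × 5.3 = 2.256 m³/s
w_3 = (15.1 − 9.4)/2 = 2.85 m; q_3 = 0.27 × 0.53 × 2.85 = 0.4078 m³/s
w_4 = (15.1 − 11.9)/2 = 1.6 m; q_4 = 0.16 × 0.16 × 1.6 = 0.04096 m³/s
Q = Σ qᵢ = 2.952 m³/s

2.95 m³/s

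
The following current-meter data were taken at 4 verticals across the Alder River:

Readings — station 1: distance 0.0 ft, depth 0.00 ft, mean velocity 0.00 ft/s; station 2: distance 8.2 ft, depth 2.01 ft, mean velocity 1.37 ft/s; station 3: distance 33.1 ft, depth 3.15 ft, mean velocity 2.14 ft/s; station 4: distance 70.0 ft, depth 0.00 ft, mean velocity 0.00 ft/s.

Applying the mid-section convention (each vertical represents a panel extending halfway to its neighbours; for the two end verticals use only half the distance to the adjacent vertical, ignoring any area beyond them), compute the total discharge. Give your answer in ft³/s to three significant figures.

w_2 = (33.1 − 0.0)/2 = 16.55 ft; q_2 = 1.37 × 2.01 × 16.55 = 45.57 ft³/s
w_3 = (70.0 − 8.2)/2 = 30.9 ft; q_3 = 2.14 × 3.15 × 30.9 = 208.3 ft³/s
Stations 1, 4 contribute zero (depth or velocity is 0).
Q = Σ qᵢ = 253.9 ft³/s

254 ft³/s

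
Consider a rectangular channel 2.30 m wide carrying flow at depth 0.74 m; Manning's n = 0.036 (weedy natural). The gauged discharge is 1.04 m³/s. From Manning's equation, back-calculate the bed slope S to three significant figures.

A = b·y = 2.30 × 0.74 = 1.702 m²
P = b + 2y = 2.30 + 2×0.74 = 3.780 m
R = A/P = 1.702/3.780 = 0.4503 m
S = (Q·n / (1·A·R^(2/3)))² = (1.04×0.036 / (1×1.702×0.5875))² = 0.001402

0.00140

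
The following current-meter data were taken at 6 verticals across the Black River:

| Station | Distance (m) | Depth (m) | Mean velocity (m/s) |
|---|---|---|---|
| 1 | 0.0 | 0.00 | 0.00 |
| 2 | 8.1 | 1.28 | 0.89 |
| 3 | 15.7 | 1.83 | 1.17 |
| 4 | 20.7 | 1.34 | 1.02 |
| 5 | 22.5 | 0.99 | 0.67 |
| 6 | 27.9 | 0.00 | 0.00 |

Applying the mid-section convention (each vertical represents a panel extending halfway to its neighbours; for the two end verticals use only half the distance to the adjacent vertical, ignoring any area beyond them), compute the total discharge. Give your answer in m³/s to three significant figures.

w_2 = (15.7 − 0.0)/2 = 7.85 m; q_2 = 0.89 × 1.28 × 7.85 = 8.943 m³/s
w_3 = (20.7 − 8.1)/2 = 6.3 m; q_3 = 1.17 × 1.83 × 6.3 = 13.49 m³/s
w_4 = (22.5 − 15.7)/2 = 3.4 m; q_4 = 1.02 × 1.34 × 3.4 = 4.647 m³/s
w_5 = (27.9 − 20.7)/2 = 3.6 m; q_5 = 0.67 × 0.99 × 3.6 = 2.388 m³/s
Stations 1, 6 contribute zero (depth or velocity is 0).
Q = Σ qᵢ = 29.47 m³/s

29.5 m³/s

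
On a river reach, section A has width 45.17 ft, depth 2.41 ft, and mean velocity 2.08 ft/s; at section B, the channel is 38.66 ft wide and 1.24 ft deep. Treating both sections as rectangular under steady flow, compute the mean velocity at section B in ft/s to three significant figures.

4.72 ft/s

Q = A₁V₁ = (45.17×2.41) × 2.08 = 226.4 ft³/s
A₂ = 38.66 × 1.24 = 47.94 ft²
V₂ = Q/A₂ = 226.4/47.94 = 4.723 ft/s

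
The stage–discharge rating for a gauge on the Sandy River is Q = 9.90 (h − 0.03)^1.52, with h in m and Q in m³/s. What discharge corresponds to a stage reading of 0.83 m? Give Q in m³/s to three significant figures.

7.05 m³/s

Q = 9.90 × (0.83 − 0.03)^1.52 = 9.90 × 0.8^1.52 = 7.052 m³/s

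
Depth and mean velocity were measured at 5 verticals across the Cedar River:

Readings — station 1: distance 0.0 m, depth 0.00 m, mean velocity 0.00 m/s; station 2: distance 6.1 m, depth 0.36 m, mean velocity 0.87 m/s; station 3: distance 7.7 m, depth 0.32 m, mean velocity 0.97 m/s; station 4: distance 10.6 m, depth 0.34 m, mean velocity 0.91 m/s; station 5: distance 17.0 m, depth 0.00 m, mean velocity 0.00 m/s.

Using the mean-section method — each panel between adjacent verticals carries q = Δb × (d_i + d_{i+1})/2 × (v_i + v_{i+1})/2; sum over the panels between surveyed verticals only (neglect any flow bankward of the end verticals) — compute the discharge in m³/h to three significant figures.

Panel 1-2: Δb = 6.1 m, d̄ = (0.00+0.36)/2 = 0.18, v̄ = (0.00+0.87)/2 = 0.435 → q = 6.1×0.18×0.435 = 0.4776 m³/s
Panel 2-3: Δb = 1.6 m, d̄ = (0.36+0.32)/2 = 0.34, v̄ = (0.87+0.97)/2 = 0.92 → q = 1.6×0.34×0.92 = 0.5005 m³/s
Panel 3-4: Δb = 2.9 m, d̄ = (0.32+0.34)/2 = 0.33, v̄ = (0.97+0.91)/2 = 0.94 → q = 2.9×0.33×0.94 = 0.8996 m³/s
Panel 4-5: Δb = 6.4 m, d̄ = (0.34+0.00)/2 = 0.17, v̄ = (0.91+0.00)/2 = 0.455 → q = 6.4×0.17×0.455 = 0.4950 m³/s
Q = Σ q = 2.373 m³/s
= 2.373 × 3600 = 8542 m³/h

8540 m³/h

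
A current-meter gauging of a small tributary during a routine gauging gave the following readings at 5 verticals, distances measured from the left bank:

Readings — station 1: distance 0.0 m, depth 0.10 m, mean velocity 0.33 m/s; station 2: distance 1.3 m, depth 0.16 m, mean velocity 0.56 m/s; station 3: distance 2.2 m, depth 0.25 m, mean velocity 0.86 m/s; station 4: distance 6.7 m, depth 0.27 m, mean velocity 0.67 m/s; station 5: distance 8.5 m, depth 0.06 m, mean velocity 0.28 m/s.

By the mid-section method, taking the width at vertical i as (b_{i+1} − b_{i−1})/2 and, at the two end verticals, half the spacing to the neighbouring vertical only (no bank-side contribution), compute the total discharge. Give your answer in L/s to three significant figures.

1290 L/s

w_1 = (1.3 − 0.0)/2 = 0.65 m; q_1 = 0.33 × 0.10 × 0.65 = 0.02145 m³/s
w_2 = (2.2 − 0.0)/2 = 1.1 m; q_2 = 0.56 × 0.16 × 1.1 = 0.09856 m³/s
w_3 = (6.7 − 1.3)/2 = 2.7 m; q_3 = 0.86 × 0.25 × 2.7 = 0.5805 m³/s
w_4 = (8.5 − 2.2)/2 = 3.15 m; q_4 = 0.67 × 0.27 × 3.15 = 0.5698 m³/s
w_5 = (8.5 − 6.7)/2 = 0.9 m; q_5 = 0.28 × 0.06 × 0.9 = 0.01512 m³/s
Q = Σ qᵢ = 1.285 m³/s
= 1.285 × 1000 = 1285 L/s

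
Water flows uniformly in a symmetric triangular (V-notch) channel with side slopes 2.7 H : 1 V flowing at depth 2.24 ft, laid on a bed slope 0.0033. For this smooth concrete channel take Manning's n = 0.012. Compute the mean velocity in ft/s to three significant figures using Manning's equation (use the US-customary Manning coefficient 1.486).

A = z·y² = 2.7×2.24² = 13.55 ft²
P = 2y√(1+z²) = 2×2.24×√(1+2.7²) = 12.90 ft
R = A/P = 13.55/12.90 = 1.050 ft
Q = (1.486/n)·A·R^(2/3)·S^(1/2) = (1.486/0.012) × 13.55 × 1.050^(2/3) × 0.0033^(1/2) = 99.58 ft³/s
V = Q/A = 99.58/13.55 = 7.350 ft/s

7.35 ft/s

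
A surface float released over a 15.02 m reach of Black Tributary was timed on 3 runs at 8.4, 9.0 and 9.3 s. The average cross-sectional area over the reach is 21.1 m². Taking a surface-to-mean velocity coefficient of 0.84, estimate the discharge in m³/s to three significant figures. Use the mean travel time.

t̄ = (8.4 + 9.0 + 9.3) / 3 = 8.9 s
v_surface = L / t̄ = 15.02 / 8.9 = 1.688 m/s
v_mean = 0.84 × 1.688 = 1.418 m/s
Q = A × v_mean = 21.1 × 1.418 = 29.91 m³/s

29.9 m³/s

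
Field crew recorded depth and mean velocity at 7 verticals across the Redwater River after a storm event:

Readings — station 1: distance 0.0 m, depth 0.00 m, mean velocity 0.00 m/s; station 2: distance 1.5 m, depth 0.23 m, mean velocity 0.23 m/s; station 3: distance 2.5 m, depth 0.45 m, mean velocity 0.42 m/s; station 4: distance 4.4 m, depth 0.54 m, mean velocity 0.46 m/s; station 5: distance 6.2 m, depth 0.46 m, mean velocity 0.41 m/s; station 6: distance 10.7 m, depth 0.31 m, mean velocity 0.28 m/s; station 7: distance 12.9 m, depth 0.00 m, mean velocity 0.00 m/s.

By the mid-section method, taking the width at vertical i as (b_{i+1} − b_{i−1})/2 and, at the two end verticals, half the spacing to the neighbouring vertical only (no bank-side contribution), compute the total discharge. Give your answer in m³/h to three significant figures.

w_2 = (2.5 − 0.0)/2 = 1.25 m; q_2 = 0.23 × 0.23 × 1.25 = 0.06613 m³/s
w_3 = (4.4 − 1.5)/2 = 1.45 m; q_3 = 0.42 × 0.45 × 1.45 = 0.2741 m³/s
w_4 = (6.2 − 2.5)/2 = 1.85 m; q_4 = 0.46 × 0.54 × 1.85 = 0.4595 m³/s
w_5 = (10.7 − 4.4)/2 = 3.15 m; q_5 = 0.41 × 0.46 × 3.15 = 0.5941 m³/s
w_6 = (12.9 − 6.2)/2 = 3.35 m; q_6 = 0.28 × 0.31 × 3.35 = 0.2908 m³/s
Stations 1, 7 contribute zero (depth or velocity is 0).
Q = Σ qᵢ = 1.685 m³/s
= 1.685 × 3600 = 6065 m³/h

6060 m³/h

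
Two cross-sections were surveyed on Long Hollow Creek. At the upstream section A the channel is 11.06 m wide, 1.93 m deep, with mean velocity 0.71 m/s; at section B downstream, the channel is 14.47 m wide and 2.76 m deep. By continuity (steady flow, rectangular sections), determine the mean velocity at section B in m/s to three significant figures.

0.379 m/s

Q = A₁V₁ = (11.06×1.93) × 0.71 = 15.16 m³/s
A₂ = 14.47 × 2.76 = 39.94 m²
V₂ = Q/A₂ = 15.16/39.94 = 0.3795 m/s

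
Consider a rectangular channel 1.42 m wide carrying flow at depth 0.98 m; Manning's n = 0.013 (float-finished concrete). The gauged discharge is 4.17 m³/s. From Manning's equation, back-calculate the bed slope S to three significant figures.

A = b·y = 1.42 × 0.98 = 1.392 m²
P = b + 2y = 1.42 + 2×0.98 = 3.380 m
R = A/P = 1.392/3.380 = 0.4117 m
S = (Q·n / (1·A·R^(2/3)))² = (4.17×0.013 / (1×1.392×0.5534))² = 0.004954

0.00495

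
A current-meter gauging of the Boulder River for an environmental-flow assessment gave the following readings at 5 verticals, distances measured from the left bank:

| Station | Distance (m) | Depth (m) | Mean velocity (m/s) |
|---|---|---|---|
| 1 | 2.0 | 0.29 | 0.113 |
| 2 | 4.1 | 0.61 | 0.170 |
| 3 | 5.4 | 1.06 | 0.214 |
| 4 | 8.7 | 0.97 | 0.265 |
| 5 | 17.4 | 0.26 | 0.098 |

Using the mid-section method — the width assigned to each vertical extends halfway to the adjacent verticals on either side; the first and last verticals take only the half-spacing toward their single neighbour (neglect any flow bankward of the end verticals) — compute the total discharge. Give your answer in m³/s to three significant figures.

2.39 m³/s

w_1 = (4.1 − 2.0)/2 = 1.05 m; q_1 = 0.113 × 0.29 × 1.05 = 0.03441 m³/s
w_2 = (5.4 − 2.0)/2 = 1.7 m; q_2 = 0.170 × 0.61 × 1.7 = 0.1763 m³/s
w_3 = (8.7 − 4.1)/2 = 2.3 m; q_3 = 0.214 × 1.06 × 2.3 = 0.5217 m³/s
w_4 = (17.4 − 5.4)/2 = 6 m; q_4 = 0.265 × 0.97 × 6 = 1.542 m³/s
w_5 = (17.4 − 8.7)/2 = 4.35 m; q_5 = 0.098 × 0.26 × 4.35 = 0.1108 m³/s
Q = Σ qᵢ = 2.386 m³/s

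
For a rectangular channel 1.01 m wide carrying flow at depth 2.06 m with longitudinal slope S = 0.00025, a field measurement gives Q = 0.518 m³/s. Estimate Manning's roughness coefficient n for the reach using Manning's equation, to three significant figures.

0.0348

A = b·y = 1.01 × 2.06 = 2.081 m²
P = b + 2y = 1.01 + 2×2.06 = 5.130 m
R = A/P = 2.081/5.130 = 0.4056 m
n = (1/Q)·A·R^(2/3)·S^(1/2) = (1/0.518) × 2.081 × 0.5479 × 0.01581 = 0.03480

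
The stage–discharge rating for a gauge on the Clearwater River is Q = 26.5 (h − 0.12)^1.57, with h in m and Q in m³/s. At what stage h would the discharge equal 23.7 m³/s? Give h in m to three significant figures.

h − h₀ = (Q/C)^(1/b) = (23.7/26.5)^(1/1.57) = 0.9313 m
h = 0.12 + 0.9313 = 1.051 m

1.05 m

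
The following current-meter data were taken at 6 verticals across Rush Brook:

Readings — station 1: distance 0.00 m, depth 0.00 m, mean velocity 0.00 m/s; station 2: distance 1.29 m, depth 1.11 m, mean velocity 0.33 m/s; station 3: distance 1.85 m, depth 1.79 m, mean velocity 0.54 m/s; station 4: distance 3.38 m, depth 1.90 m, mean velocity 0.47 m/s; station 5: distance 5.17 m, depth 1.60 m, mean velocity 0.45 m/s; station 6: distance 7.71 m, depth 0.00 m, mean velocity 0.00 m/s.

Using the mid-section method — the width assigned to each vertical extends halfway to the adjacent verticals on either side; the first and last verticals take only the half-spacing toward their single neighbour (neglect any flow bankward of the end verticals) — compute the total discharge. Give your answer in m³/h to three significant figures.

w_2 = (1.85 − 0.00)/2 = 0.925 m; q_2 = 0.33 × 1.11 × 0.925 = 0.3388 m³/s
w_3 = (3.38 − 1.29)/2 = 1.045 m; q_3 = 0.54 × 1.79 × 1.045 = 1.010 m³/s
w_4 = (5.17 − 1.85)/2 = 1.66 m; q_4 = 0.47 × 1.90 × 1.66 = 1.482 m³/s
w_5 = (7.71 − 3.38)/2 = 2.165 m; q_5 = 0.45 × 1.60 × 2.165 = 1.559 m³/s
Stations 1, 6 contribute zero (depth or velocity is 0).
Q = Σ qᵢ = 4.390 m³/s
= 4.390 × 3600 = 15800 m³/h

15800 m³/h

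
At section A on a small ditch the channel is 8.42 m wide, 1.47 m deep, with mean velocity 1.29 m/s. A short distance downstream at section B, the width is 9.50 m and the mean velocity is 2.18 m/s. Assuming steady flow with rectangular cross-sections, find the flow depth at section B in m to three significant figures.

Q = A₁V₁ = (8.42×1.47) × 1.29 = 15.97 m³/s
d₂ = Q/(b₂ V₂) = 15.97/(9.50×2.18) = 0.7710 m

0.771 m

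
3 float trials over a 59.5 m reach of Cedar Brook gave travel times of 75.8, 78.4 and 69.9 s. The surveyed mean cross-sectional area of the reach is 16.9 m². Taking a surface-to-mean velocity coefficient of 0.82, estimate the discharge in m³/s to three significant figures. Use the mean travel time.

t̄ = (75.8 + 78.4 + 69.9) / 3 = 74.7 s
v_surface = L / t̄ = 59.5 / 74.7 = 0.7965 m/s
v_mean = 0.82 × 0.7965 = 0.6531 m/s
Q = A × v_mean = 16.9 × 0.6531 = 11.04 m³/s

11.0 m³/s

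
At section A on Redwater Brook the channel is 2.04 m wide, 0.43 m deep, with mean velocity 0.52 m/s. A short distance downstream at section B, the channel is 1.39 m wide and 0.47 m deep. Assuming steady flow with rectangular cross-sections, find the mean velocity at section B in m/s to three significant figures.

0.698 m/s

Q = A₁V₁ = (2.04×0.43) × 0.52 = 0.4561 m³/s
A₂ = 1.39 × 0.47 = 0.6533 m²
V₂ = Q/A₂ = 0.4561/0.6533 = 0.6982 m/s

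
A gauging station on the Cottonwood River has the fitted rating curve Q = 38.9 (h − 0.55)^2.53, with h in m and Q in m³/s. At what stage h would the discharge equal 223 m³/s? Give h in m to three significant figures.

2.54 m

h − h₀ = (Q/C)^(1/b) = (223/38.9)^(1/2.53) = 1.994 m
h = 0.55 + 1.994 = 2.544 m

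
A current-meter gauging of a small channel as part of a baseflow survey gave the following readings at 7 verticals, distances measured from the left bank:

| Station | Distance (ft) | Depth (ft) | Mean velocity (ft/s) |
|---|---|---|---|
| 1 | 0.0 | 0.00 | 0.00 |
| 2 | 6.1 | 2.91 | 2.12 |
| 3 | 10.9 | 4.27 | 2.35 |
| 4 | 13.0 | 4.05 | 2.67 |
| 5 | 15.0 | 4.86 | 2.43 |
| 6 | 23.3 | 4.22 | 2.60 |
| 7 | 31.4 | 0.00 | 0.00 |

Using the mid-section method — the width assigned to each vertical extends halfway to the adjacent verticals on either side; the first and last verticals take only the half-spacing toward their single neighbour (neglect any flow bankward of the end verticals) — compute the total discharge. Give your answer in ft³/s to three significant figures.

w_2 = (10.9 − 0.0)/2 = 5.45 ft; q_2 = 2.12 × 2.91 × 5.45 = 33.62 ft³/s
w_3 = (13.0 − 6.1)/2 = 3.45 ft; q_3 = 2.35 × 4.27 × 3.45 = 34.62 ft³/s
w_4 = (15.0 − 10.9)/2 = 2.05 ft; q_4 = 2.67 × 4.05 × 2.05 = 22.17 ft³/s
w_5 = (23.3 − 13.0)/2 = 5.15 ft; q_5 = 2.43 × 4.86 × 5.15 = 60.82 ft³/s
w_6 = (31.4 − 15.0)/2 = 8.2 ft; q_6 = 2.60 × 4.22 × 8.2 = 89.97 ft³/s
Stations 1, 7 contribute zero (depth or velocity is 0).
Q = Σ qᵢ = 241.2 ft³/s

241 ft³/s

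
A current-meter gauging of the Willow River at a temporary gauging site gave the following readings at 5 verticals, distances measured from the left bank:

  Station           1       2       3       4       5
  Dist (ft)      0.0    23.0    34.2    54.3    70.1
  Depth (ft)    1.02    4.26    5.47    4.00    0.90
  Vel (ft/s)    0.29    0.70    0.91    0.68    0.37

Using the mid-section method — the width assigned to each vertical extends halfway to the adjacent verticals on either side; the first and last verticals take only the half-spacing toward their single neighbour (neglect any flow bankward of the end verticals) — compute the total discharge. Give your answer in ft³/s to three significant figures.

w_1 = (23.0 − 0.0)/2 = 11.5 ft; q_1 = 0.29 × 1.02 × 11.5 = 3.402 ft³/s
w_2 = (34.2 − 0.0)/2 = 17.1 ft; q_2 = 0.70 × 4.26 × 17.1 = 50.99 ft³/s
w_3 = (54.3 − 23.0)/2 = 15.65 ft; q_3 = 0.91 × 5.47 × 15.65 = 77.90 ft³/s
w_4 = (70.1 − 34.2)/2 = 17.95 ft; q_4 = 0.68 × 4.00 × 17.95 = 48.82 ft³/s
w_5 = (70.1 − 54.3)/2 = 7.9 ft; q_5 = 0.37 × 0.90 × 7.9 = 2.631 ft³/s
Q = Σ qᵢ = 183.7 ft³/s

184 ft³/s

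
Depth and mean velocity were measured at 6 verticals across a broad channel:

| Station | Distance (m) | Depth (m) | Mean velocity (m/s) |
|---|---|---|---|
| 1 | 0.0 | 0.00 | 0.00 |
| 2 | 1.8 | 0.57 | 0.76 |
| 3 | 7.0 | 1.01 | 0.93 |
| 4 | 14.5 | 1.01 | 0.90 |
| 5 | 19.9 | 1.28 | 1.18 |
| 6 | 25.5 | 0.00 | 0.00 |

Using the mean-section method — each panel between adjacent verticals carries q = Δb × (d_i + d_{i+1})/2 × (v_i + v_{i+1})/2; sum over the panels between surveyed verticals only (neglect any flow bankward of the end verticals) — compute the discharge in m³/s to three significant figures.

Panel 1-2: Δb = 1.8 m, d̄ = (0.00+0.57)/2 = 0.285, v̄ = (0.00+0.76)/2 = 0.38 → q = 1.8×0.285×0.38 = 0.1949 m³/s
Panel 2-3: Δb = 5.2 m, d̄ = (0.57+1.01)/2 = 0.79, v̄ = (0.76+0.93)/2 = 0.845 → q = 5.2×0.79×0.845 = 3.471 m³/s
Panel 3-4: Δb = 7.5 m, d̄ = (1.01+1.01)/2 = 1.01, v̄ = (0.93+0.90)/2 = 0.915 → q = 7.5×1.01×0.915 = 6.931 m³/s
Panel 4-5: Δb = 5.4 m, d̄ = (1.01+1.28)/2 = 1.145, v̄ = (0.90+1.18)/2 = 1.04 → q = 5.4×1.145×1.04 = 6.430 m³/s
Panel 5-6: Δb = 5.6 m, d̄ = (1.28+0.00)/2 = 0.64, v̄ = (1.18+0.00)/2 = 0.59 → q = 5.6×0.64×0.59 = 2.115 m³/s
Q = Σ q = 19.14 m³/s

19.1 m³/s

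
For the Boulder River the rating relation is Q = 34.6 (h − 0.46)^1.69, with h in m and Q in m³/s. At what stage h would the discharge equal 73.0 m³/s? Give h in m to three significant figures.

h − h₀ = (Q/C)^(1/b) = (73.0/34.6)^(1/1.69) = 1.555 m
h = 0.46 + 1.555 = 2.015 m

2.02 m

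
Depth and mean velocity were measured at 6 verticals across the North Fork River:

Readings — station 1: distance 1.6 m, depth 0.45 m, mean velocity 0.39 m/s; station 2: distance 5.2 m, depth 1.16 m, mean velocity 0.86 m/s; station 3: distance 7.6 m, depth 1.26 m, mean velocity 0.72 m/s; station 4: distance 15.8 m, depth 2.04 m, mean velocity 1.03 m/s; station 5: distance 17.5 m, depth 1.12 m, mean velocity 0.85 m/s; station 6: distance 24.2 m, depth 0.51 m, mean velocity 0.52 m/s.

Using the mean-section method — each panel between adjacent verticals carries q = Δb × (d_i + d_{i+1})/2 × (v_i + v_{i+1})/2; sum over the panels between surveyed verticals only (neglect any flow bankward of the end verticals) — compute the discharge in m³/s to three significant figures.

22.2 m³/s

Panel 1-2: Δb = 3.6 m, d̄ = (0.45+1.16)/2 = 0.805, v̄ = (0.39+0.86)/2 = 0.625 → q = 3.6×0.805×0.625 = 1.811 m³/s
Panel 2-3: Δb = 2.4 m, d̄ = (1.16+1.26)/2 = 1.21, v̄ = (0.86+0.72)/2 = 0.79 → q = 2.4×1.21×0.79 = 2.294 m³/s
Panel 3-4: Δb = 8.2 m, d̄ = (1.26+2.04)/2 = 1.65, v̄ = (0.72+1.03)/2 = 0.875 → q = 8.2×1.65×0.875 = 11.84 m³/s
Panel 4-5: Δb = 1.7 m, d̄ = (2.04+1.12)/2 = 1.58, v̄ = (1.03+0.85)/2 = 0.94 → q = 1.7×1.58×0.94 = 2.525 m³/s
Panel 5-6: Δb = 6.7 m, d̄ = (1.12+0.51)/2 = 0.815, v̄ = (0.85+0.52)/2 = 0.685 → q = 6.7×0.815×0.685 = 3.740 m³/s
Q = Σ q = 22.21 m³/s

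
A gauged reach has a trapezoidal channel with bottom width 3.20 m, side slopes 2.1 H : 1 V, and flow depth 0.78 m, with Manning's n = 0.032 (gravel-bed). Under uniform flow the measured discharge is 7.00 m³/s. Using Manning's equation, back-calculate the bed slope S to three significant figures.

A = (b + z·y)·y = (3.20 + 2.1×0.78)×0.78 = 3.774 m²
P = b + 2y√(1+z²) = 3.20 + 2×0.78×√(1+2.1²) = 6.828 m
R = A/P = 3.774/6.828 = 0.5526 m
S = (Q·n / (1·A·R^(2/3)))² = (7.00×0.032 / (1×3.774×0.6734))² = 0.007769

0.00777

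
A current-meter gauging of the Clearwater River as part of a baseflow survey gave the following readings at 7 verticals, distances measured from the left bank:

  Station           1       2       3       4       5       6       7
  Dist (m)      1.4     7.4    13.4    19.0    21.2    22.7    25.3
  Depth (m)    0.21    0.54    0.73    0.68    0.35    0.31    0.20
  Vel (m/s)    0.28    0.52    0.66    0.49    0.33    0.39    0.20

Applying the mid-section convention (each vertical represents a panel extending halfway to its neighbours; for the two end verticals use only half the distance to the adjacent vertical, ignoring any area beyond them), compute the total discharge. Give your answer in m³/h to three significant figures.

23300 m³/h

w_1 = (7.4 − 1.4)/2 = 3 m; q_1 = 0.28 × 0.21 × 3 = 0.1764 m³/s
w_2 = (13.4 − 1.4)/2 = 6 m; q_2 = 0.52 × 0.54 × 6 = 1.685 m³/s
w_3 = (19.0 − 7.4)/2 = 5.8 m; q_3 = 0.66 × 0.73 × 5.8 = 2.794 m³/s
w_4 = (21.2 − 13.4)/2 = 3.9 m; q_4 = 0.49 × 0.68 × 3.9 = 1.299 m³/s
w_5 = (22.7 − 19.0)/2 = 1.85 m; q_5 = 0.33 × 0.35 × 1.85 = 0.2137 m³/s
w_6 = (25.3 − 21.2)/2 = 2.05 m; q_6 = 0.39 × 0.31 × 2.05 = 0.2478 m³/s
w_7 = (25.3 − 22.7)/2 = 1.3 m; q_7 = 0.20 × 0.20 × 1.3 = 0.05200 m³/s
Q = Σ qᵢ = 6.469 m³/s
= 6.469 × 3600 = 23290 m³/h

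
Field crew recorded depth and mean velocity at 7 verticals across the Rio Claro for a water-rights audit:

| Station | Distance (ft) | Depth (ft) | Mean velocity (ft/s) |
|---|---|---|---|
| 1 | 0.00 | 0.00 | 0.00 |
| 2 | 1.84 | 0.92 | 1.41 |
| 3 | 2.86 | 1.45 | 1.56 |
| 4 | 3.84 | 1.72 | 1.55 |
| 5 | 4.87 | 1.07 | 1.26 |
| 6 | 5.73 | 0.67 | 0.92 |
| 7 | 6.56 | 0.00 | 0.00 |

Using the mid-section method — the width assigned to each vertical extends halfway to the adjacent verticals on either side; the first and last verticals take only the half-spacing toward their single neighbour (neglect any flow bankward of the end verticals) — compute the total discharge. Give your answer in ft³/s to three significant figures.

w_2 = (2.86 − 0.00)/2 = 1.43 ft; q_2 = 1.41 × 0.92 × 1.43 = 1.855 ft³/s
w_3 = (3.84 − 1.84)/2 = 1 ft; q_3 = 1.56 × 1.45 × 1 = 2.262 ft³/s
w_4 = (4.87 − 2.86)/2 = 1.005 ft; q_4 = 1.55 × 1.72 × 1.005 = 2.679 ft³/s
w_5 = (5.73 − 3.84)/2 = 0.945 ft; q_5 = 1.26 × 1.07 × 0.945 = 1.274 ft³/s
w_6 = (6.56 − 4.87)/2 = 0.845 ft; q_6 = 0.92 × 0.67 × 0.845 = 0.5209 ft³/s
Stations 1, 7 contribute zero (depth or velocity is 0).
Q = Σ qᵢ = 8.591 ft³/s

8.59 ft³/s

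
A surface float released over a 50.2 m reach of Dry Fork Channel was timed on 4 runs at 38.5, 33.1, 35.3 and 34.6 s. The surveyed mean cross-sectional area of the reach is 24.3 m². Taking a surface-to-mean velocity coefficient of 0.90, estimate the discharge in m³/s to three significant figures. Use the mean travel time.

t̄ = (38.5 + 33.1 + 35.3 + 34.6) / 4 = 35.375 s
v_surface = L / t̄ = 50.2 / 35.375 = 1.419 m/s
v_mean = 0.90 × 1.419 = 1.277 m/s
Q = A × v_mean = 24.3 × 1.277 = 31.04 m³/s

31.0 m³/s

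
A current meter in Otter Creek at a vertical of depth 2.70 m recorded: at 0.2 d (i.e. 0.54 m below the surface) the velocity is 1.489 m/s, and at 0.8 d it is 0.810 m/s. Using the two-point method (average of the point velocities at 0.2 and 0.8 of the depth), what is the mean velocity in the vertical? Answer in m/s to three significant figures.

v̄ = (1.489 + 0.810) / 2 = 1.150 m/s

1.15 m/s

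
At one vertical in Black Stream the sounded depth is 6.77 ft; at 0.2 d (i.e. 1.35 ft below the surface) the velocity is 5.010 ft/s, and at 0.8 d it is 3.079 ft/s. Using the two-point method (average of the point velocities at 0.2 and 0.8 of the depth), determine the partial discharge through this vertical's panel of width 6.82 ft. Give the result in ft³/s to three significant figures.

187 ft³/s

v̄ = (5.010 + 3.079) / 2 = 4.045 ft/s
q = v̄ × d × w = 4.045 × 6.77 × 6.82 = 186.7 ft³/s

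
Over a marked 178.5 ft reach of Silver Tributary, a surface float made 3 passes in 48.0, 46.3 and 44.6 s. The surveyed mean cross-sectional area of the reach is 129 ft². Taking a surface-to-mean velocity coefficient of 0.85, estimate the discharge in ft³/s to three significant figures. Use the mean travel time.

423 ft³/s

t̄ = (48.0 + 46.3 + 44.6) / 3 = 46.3 s
v_surface = L / t̄ = 178.5 / 46.3 = 3.855 ft/s
v_mean = 0.85 × 3.855 = 3.277 ft/s
Q = A × v_mean = 129 × 3.277 = 422.7 ft³/s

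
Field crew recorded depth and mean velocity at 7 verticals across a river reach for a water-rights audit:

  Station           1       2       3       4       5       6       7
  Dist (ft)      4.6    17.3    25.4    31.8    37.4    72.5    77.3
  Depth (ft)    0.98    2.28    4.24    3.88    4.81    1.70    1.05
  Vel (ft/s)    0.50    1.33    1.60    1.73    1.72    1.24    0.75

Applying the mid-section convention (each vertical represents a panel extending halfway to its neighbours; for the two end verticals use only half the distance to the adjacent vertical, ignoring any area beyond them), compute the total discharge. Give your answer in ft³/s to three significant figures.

w_1 = (17.3 − 4.6)/2 = 6.35 ft; q_1 = 0.50 × 0.98 × 6.35 = 3.112 ft³/s
w_2 = (25.4 − 4.6)/2 = 10.4 ft; q_2 = 1.33 × 2.28 × 10.4 = 31.54 ft³/s
w_3 = (31.8 − 17.3)/2 = 7.25 ft; q_3 = 1.60 × 4.24 × 7.25 = 49.18 ft³/s
w_4 = (37.4 − 25.4)/2 = 6 ft; q_4 = 1.73 × 3.88 × 6 = 40.27 ft³/s
w_5 = (72.5 − 31.8)/2 = 20.35 ft; q_5 = 1.72 × 4.81 × 20.35 = 168.4 ft³/s
w_6 = (77.3 − 37.4)/2 = 19.95 ft; q_6 = 1.24 × 1.70 × 19.95 = 42.05 ft³/s
w_7 = (77.3 − 72.5)/2 = 2.4 ft; q_7 = 0.75 × 1.05 × 2.4 = 1.890 ft³/s
Q = Σ qᵢ = 336.4 ft³/s

336 ft³/s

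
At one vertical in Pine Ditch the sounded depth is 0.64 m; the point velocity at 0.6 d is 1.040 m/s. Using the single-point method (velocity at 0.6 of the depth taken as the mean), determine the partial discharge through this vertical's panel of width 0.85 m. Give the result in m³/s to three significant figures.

v̄ = v₀.₆ = 1.040 m/s
q = v̄ × d × w = 1.040 × 0.64 × 0.85 = 0.5658 m³/s

0.566 m³/s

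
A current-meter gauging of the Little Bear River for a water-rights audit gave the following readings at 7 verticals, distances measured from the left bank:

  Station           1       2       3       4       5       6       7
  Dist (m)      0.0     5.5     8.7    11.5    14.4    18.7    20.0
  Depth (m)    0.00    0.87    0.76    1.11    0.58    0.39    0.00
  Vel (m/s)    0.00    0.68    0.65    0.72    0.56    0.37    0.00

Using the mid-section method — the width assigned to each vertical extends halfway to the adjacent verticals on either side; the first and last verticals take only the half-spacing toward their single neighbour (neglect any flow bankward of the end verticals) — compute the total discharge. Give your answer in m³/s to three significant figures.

7.91 m³/s

w_2 = (8.7 − 0.0)/2 = 4.35 m; q_2 = 0.68 × 0.87 × 4.35 = 2.573 m³/s
w_3 = (11.5 − 5.5)/2 = 3 m; q_3 = 0.65 × 0.76 × 3 = 1.482 m³/s
w_4 = (14.4 − 8.7)/2 = 2.85 m; q_4 = 0.72 × 1.11 × 2.85 = 2.278 m³/s
w_5 = (18.7 − 11.5)/2 = 3.6 m; q_5 = 0.56 × 0.58 × 3.6 = 1.169 m³/s
w_6 = (20.0 − 14.4)/2 = 2.8 m; q_6 = 0.37 × 0.39 × 2.8 = 0.4040 m³/s
Stations 1, 7 contribute zero (depth or velocity is 0).
Q = Σ qᵢ = 7.907 m³/s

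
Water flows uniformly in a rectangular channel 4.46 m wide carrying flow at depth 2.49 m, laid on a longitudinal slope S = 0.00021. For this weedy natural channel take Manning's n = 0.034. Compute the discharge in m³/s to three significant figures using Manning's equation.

A = b·y = 4.46 × 2.49 = 11.11 m²
P = b + 2y = 4.46 + 2×2.49 = 9.440 m
R = A/P = 11.11/9.440 = 1.176 m
Q = (1/n)·A·R^(2/3)·S^(1/2) = (1/0.034) × 11.11 × 1.176^(2/3) × 0.00021^(1/2) = 5.275 m³/s

5.27 m³/s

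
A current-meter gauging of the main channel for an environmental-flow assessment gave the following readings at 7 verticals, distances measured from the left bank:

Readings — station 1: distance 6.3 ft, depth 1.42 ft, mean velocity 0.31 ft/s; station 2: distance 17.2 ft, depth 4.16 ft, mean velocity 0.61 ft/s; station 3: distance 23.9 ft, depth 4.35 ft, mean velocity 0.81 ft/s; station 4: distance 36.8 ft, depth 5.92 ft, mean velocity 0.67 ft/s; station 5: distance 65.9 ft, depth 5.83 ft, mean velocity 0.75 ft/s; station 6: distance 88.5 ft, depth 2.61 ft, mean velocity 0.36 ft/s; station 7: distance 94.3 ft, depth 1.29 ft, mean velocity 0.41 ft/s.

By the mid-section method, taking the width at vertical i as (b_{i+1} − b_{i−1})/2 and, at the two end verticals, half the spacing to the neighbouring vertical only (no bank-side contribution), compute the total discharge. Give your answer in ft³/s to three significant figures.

w_1 = (17.2 − 6.3)/2 = 5.45 ft; q_1 = 0.31 × 1.42 × 5.45 = 2.399 ft³/s
w_2 = (23.9 − 6.3)/2 = 8.8 ft; q_2 = 0.61 × 4.16 × 8.8 = 22.33 ft³/s
w_3 = (36.8 − 17.2)/2 = 9.8 ft; q_3 = 0.81 × 4.35 × 9.8 = 34.53 ft³/s
w_4 = (65.9 − 23.9)/2 = 21 ft; q_4 = 0.67 × 5.92 × 21 = 83.29 ft³/s
w_5 = (88.5 − 36.8)/2 = 25.85 ft; q_5 = 0.75 × 5.83 × 25.85 = 113.0 ft³/s
w_6 = (94.3 − 65.9)/2 = 14.2 ft; q_6 = 0.36 × 2.61 × 14.2 = 13.34 ft³/s
w_7 = (94.3 − 88.5)/2 = 2.9 ft; q_7 = 0.41 × 1.29 × 2.9 = 1.534 ft³/s
Q = Σ qᵢ = 270.5 ft³/s

270 ft³/s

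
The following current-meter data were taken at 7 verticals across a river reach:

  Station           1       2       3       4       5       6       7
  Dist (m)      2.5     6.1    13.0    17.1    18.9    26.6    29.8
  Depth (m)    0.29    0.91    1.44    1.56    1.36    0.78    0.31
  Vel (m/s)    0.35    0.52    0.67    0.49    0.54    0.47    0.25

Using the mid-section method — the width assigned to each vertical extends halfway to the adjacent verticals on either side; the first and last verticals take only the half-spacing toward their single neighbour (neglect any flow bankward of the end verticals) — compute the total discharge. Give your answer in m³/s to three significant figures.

w_1 = (6.1 − 2.5)/2 = 1.8 m; q_1 = 0.35 × 0.29 × 1.8 = 0.1827 m³/s
w_2 = (13.0 − 2.5)/2 = 5.25 m; q_2 = 0.52 × 0.91 × 5.25 = 2.484 m³/s
w_3 = (17.1 − 6.1)/2 = 5.5 m; q_3 = 0.67 × 1.44 × 5.5 = 5.306 m³/s
w_4 = (18.9 − 13.0)/2 = 2.95 m; q_4 = 0.49 × 1.56 × 2.95 = 2.255 m³/s
w_5 = (26.6 − 17.1)/2 = 4.75 m; q_5 = 0.54 × 1.36 × 4.75 = 3.488 m³/s
w_6 = (29.8 − 18.9)/2 = 5.45 m; q_6 = 0.47 × 0.78 × 5.45 = 1.998 m³/s
w_7 = (29.8 − 26.6)/2 = 1.6 m; q_7 = 0.25 × 0.31 × 1.6 = 0.1240 m³/s
Q = Σ qᵢ = 15.84 m³/s

15.8 m³/s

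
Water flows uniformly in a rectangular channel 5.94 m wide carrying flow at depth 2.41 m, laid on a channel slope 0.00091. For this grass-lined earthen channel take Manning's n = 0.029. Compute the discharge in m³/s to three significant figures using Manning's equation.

18.0 m³/s

A = b·y = 5.94 × 2.41 = 14.32 m²
P = b + 2y = 5.94 + 2×2.41 = 10.76 m
R = A/P = 14.32/10.76 = 1.330 m
Q = (1/n)·A·R^(2/3)·S^(1/2) = (1/0.029) × 14.32 × 1.330^(2/3) × 0.00091^(1/2) = 18.01 m³/s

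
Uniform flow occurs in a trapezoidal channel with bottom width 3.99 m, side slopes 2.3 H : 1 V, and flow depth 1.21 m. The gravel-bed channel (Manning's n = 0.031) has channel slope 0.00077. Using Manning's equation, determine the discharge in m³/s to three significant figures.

6.40 m³/s

A = (b + z·y)·y = (3.99 + 2.3×1.21)×1.21 = 8.195 m²
P = b + 2y√(1+z²) = 3.99 + 2×1.21×√(1+2.3²) = 10.06 m
R = A/P = 8.195/10.06 = 0.8147 m
Q = (1/n)·A·R^(2/3)·S^(1/2) = (1/0.031) × 8.195 × 0.8147^(2/3) × 0.00077^(1/2) = 6.399 m³/s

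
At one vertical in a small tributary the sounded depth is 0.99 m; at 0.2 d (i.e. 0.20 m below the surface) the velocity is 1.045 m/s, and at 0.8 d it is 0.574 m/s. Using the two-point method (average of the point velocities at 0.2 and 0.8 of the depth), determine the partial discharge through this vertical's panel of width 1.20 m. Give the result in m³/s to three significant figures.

0.962 m³/s

v̄ = (1.045 + 0.574) / 2 = 0.8095 m/s
q = v̄ × d × w = 0.8095 × 0.99 × 1.20 = 0.9617 m³/s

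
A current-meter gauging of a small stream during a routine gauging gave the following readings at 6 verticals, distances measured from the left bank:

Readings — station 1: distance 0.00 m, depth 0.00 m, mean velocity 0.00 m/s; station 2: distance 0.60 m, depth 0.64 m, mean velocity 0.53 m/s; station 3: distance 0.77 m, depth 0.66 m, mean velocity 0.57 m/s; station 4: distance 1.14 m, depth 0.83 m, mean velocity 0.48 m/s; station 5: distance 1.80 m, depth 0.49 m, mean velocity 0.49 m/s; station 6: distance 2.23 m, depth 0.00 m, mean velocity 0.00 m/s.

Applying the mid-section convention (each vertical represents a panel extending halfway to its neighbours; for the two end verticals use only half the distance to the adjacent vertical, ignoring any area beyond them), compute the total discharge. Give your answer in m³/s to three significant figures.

w_2 = (0.77 − 0.00)/2 = 0.385 m; q_2 = 0.53 × 0.64 × 0.385 = 0.1306 m³/s
w_3 = (1.14 − 0.60)/2 = 0.27 m; q_3 = 0.57 × 0.66 × 0.27 = 0.1016 m³/s
w_4 = (1.80 − 0.77)/2 = 0.515 m; q_4 = 0.48 × 0.83 × 0.515 = 0.2052 m³/s
w_5 = (2.23 − 1.14)/2 = 0.545 m; q_5 = 0.49 × 0.49 × 0.545 = 0.1309 m³/s
Stations 1, 6 contribute zero (depth or velocity is 0).
Q = Σ qᵢ = 0.5682 m³/s

0.568 m³/s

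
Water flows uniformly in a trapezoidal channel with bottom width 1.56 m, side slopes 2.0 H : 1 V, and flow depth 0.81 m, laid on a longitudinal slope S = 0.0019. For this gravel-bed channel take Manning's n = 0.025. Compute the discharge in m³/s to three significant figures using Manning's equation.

A = (b + z·y)·y = (1.56 + 2.0×0.81)×0.81 = 2.576 m²
P = b + 2y√(1+z²) = 1.56 + 2×0.81×√(1+2.0²) = 5.182 m
R = A/P = 2.576/5.182 = 0.4970 m
Q = (1/n)·A·R^(2/3)·S^(1/2) = (1/0.025) × 2.576 × 0.4970^(2/3) × 0.0019^(1/2) = 2.818 m³/s

2.82 m³/s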